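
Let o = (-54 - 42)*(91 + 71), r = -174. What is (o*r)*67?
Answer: 181305216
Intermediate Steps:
o = -15552 (o = -96*162 = -15552)
(o*r)*67 = -15552*(-174)*67 = 2706048*67 = 181305216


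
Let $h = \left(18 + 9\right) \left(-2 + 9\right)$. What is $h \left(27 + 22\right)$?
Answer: $9261$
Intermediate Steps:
$h = 189$ ($h = 27 \cdot 7 = 189$)
$h \left(27 + 22\right) = 189 \left(27 + 22\right) = 189 \cdot 49 = 9261$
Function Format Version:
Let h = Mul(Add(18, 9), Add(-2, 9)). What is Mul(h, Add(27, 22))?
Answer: 9261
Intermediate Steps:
h = 189 (h = Mul(27, 7) = 189)
Mul(h, Add(27, 22)) = Mul(189, Add(27, 22)) = Mul(189, 49) = 9261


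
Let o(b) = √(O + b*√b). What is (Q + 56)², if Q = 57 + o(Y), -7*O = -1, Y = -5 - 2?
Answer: (791 + √7*√(1 - 49*I*√7))²/49 ≈ 13460.0 - 703.6*I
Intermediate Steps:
Y = -7
O = ⅐ (O = -⅐*(-1) = ⅐ ≈ 0.14286)
o(b) = √(⅐ + b^(3/2)) (o(b) = √(⅐ + b*√b) = √(⅐ + b^(3/2)))
Q = 57 + √(7 - 343*I*√7)/7 (Q = 57 + √(7 + 49*(-7)^(3/2))/7 = 57 + √(7 + 49*(-7*I*√7))/7 = 57 + √(7 - 343*I*√7)/7 ≈ 60.055 - 3.0313*I)
(Q + 56)² = ((57 + √(7 - 343*I*√7)/7) + 56)² = (113 + √(7 - 343*I*√7)/7)²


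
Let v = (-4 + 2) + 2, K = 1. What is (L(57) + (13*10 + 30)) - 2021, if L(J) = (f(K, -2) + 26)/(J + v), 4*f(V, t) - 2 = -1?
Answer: -141401/76 ≈ -1860.5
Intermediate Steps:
f(V, t) = 1/4 (f(V, t) = 1/2 + (1/4)*(-1) = 1/2 - 1/4 = 1/4)
v = 0 (v = -2 + 2 = 0)
L(J) = 105/(4*J) (L(J) = (1/4 + 26)/(J + 0) = 105/(4*J))
(L(57) + (13*10 + 30)) - 2021 = ((105/4)/57 + (13*10 + 30)) - 2021 = ((105/4)*(1/57) + (130 + 30)) - 2021 = (35/76 + 160) - 2021 = 12195/76 - 2021 = -141401/76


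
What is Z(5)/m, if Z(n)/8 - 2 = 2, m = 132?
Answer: 8/33 ≈ 0.24242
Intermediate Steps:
Z(n) = 32 (Z(n) = 16 + 8*2 = 16 + 16 = 32)
Z(5)/m = 32/132 = 32*(1/132) = 8/33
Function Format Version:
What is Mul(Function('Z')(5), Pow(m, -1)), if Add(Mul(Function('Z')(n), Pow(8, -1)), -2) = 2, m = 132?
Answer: Rational(8, 33) ≈ 0.24242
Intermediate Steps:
Function('Z')(n) = 32 (Function('Z')(n) = Add(16, Mul(8, 2)) = Add(16, 16) = 32)
Mul(Function('Z')(5), Pow(m, -1)) = Mul(32, Pow(132, -1)) = Mul(32, Rational(1, 132)) = Rational(8, 33)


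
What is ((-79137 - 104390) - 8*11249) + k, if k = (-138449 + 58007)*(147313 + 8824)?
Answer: -12560246073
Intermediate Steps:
k = -12559972554 (k = -80442*156137 = -12559972554)
((-79137 - 104390) - 8*11249) + k = ((-79137 - 104390) - 8*11249) - 12559972554 = (-183527 - 89992) - 12559972554 = -273519 - 12559972554 = -12560246073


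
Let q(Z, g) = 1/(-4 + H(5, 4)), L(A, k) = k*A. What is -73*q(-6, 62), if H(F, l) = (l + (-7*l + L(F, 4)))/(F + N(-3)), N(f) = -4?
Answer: 73/8 ≈ 9.1250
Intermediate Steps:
L(A, k) = A*k
H(F, l) = (-6*l + 4*F)/(-4 + F) (H(F, l) = (l + (-7*l + F*4))/(F - 4) = (l + (-7*l + 4*F))/(-4 + F) = (-6*l + 4*F)/(-4 + F))
q(Z, g) = -⅛ (q(Z, g) = 1/(-4 + 2*(-3*4 + 2*5)/(-4 + 5)) = 1/(-4 + 2*(-12 + 10)/1) = 1/(-4 + 2*1*(-2)) = 1/(-4 - 4) = 1/(-8) = -⅛)
-73*q(-6, 62) = -73*(-⅛) = 73/8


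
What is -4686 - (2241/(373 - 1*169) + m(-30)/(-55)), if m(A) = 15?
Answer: -3513141/748 ≈ -4696.7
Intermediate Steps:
-4686 - (2241/(373 - 1*169) + m(-30)/(-55)) = -4686 - (2241/(373 - 1*169) + 15/(-55)) = -4686 - (2241/(373 - 169) + 15*(-1/55)) = -4686 - (2241/204 - 3/11) = -4686 - (2241*(1/204) - 3/11) = -4686 - (747/68 - 3/11) = -4686 - 1*8013/748 = -4686 - 8013/748 = -3513141/748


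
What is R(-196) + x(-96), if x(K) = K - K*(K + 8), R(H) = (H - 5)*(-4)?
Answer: -7740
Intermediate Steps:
R(H) = 20 - 4*H (R(H) = (-5 + H)*(-4) = 20 - 4*H)
x(K) = K - K*(8 + K)
R(-196) + x(-96) = (20 - 4*(-196)) - 1*(-96)*(7 - 96) = (20 + 784) - 1*(-96)*(-89) = 804 - 8544 = -7740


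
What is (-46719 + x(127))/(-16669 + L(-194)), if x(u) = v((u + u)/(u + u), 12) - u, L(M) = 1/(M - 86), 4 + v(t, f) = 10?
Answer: 13115200/4667321 ≈ 2.8100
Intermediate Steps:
v(t, f) = 6 (v(t, f) = -4 + 10 = 6)
L(M) = 1/(-86 + M)
x(u) = 6 - u
(-46719 + x(127))/(-16669 + L(-194)) = (-46719 + (6 - 1*127))/(-16669 + 1/(-86 - 194)) = (-46719 + (6 - 127))/(-16669 + 1/(-280)) = (-46719 - 121)/(-16669 - 1/280) = -46840/(-4667321/280) = -46840*(-280/4667321) = 13115200/4667321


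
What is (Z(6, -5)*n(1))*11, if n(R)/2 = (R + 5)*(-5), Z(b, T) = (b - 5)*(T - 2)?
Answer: 4620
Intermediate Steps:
Z(b, T) = (-5 + b)*(-2 + T)
n(R) = -50 - 10*R (n(R) = 2*((R + 5)*(-5)) = 2*((5 + R)*(-5)) = 2*(-25 - 5*R) = -50 - 10*R)
(Z(6, -5)*n(1))*11 = ((10 - 5*(-5) - 2*6 - 5*6)*(-50 - 10*1))*11 = ((10 + 25 - 12 - 30)*(-50 - 10))*11 = -7*(-60)*11 = 420*11 = 4620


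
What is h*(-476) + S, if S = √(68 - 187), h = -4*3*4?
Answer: 22848 + I*√119 ≈ 22848.0 + 10.909*I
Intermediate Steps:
h = -48 (h = -12*4 = -48)
S = I*√119 (S = √(-119) = I*√119 ≈ 10.909*I)
h*(-476) + S = -48*(-476) + I*√119 = 22848 + I*√119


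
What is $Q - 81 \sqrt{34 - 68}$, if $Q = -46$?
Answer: $-46 - 81 i \sqrt{34} \approx -46.0 - 472.31 i$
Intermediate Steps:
$Q - 81 \sqrt{34 - 68} = -46 - 81 \sqrt{34 - 68} = -46 - 81 \sqrt{-34} = -46 - 81 i \sqrt{34}$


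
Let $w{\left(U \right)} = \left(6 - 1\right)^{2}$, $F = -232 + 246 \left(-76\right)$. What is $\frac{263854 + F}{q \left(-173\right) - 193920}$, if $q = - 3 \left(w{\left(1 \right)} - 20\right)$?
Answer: $- \frac{81642}{63775} \approx -1.2802$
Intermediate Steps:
$F = -18928$ ($F = -232 - 18696 = -18928$)
$w{\left(U \right)} = 25$ ($w{\left(U \right)} = 5^{2} = 25$)
$q = -15$ ($q = - 3 \left(25 - 20\right) = \left(-3\right) 5 = -15$)
$\frac{263854 + F}{q \left(-173\right) - 193920} = \frac{263854 - 18928}{\left(-15\right) \left(-173\right) - 193920} = \frac{244926}{2595 - 193920} = \frac{244926}{-191325} = 244926 \left(- \frac{1}{191325}\right) = - \frac{81642}{63775}$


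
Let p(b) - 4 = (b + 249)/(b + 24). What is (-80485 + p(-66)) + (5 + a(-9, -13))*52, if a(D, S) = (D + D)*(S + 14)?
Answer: -1136259/14 ≈ -81161.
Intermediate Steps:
a(D, S) = 2*D*(14 + S) (a(D, S) = (2*D)*(14 + S) = 2*D*(14 + S))
p(b) = 4 + (249 + b)/(24 + b) (p(b) = 4 + (b + 249)/(b + 24) = 4 + (249 + b)/(24 + b))
(-80485 + p(-66)) + (5 + a(-9, -13))*52 = (-80485 + 5*(69 - 66)/(24 - 66)) + (5 + 2*(-9)*(14 - 13))*52 = (-80485 + 5*3/(-42)) + (5 + 2*(-9)*1)*52 = (-80485 + 5*(-1/42)*3) + (5 - 18)*52 = (-80485 - 5/14) - 13*52 = -1126795/14 - 676 = -1136259/14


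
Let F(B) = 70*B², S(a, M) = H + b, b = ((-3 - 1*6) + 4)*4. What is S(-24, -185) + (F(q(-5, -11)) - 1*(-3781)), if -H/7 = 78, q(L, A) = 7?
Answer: 6645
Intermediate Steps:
H = -546 (H = -7*78 = -546)
b = -20 (b = ((-3 - 6) + 4)*4 = (-9 + 4)*4 = -5*4 = -20)
S(a, M) = -566 (S(a, M) = -546 - 20 = -566)
S(-24, -185) + (F(q(-5, -11)) - 1*(-3781)) = -566 + (70*7² - 1*(-3781)) = -566 + (70*49 + 3781) = -566 + (3430 + 3781) = -566 + 7211 = 6645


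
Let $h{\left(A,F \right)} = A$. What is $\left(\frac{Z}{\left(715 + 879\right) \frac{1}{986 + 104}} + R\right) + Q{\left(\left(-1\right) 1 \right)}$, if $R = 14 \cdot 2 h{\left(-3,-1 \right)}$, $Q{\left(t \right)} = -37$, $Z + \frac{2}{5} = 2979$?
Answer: $\frac{1526900}{797} \approx 1915.8$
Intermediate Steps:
$Z = \frac{14893}{5}$ ($Z = - \frac{2}{5} + 2979 = \frac{14893}{5} \approx 2978.6$)
$R = -84$ ($R = 14 \cdot 2 \left(-3\right) = 28 \left(-3\right) = -84$)
$\left(\frac{Z}{\left(715 + 879\right) \frac{1}{986 + 104}} + R\right) + Q{\left(\left(-1\right) 1 \right)} = \left(\frac{14893}{5 \frac{715 + 879}{986 + 104}} - 84\right) - 37 = \left(\frac{14893}{5 \cdot \frac{1594}{1090}} - 84\right) - 37 = \left(\frac{14893}{5 \cdot 1594 \cdot \frac{1}{1090}} - 84\right) - 37 = \left(\frac{14893}{5 \cdot \frac{797}{545}} - 84\right) - 37 = \left(\frac{14893}{5} \cdot \frac{545}{797} - 84\right) - 37 = \left(\frac{1623337}{797} - 84\right) - 37 = \frac{1556389}{797} - 37 = \frac{1526900}{797}$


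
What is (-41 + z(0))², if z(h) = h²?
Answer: 1681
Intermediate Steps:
(-41 + z(0))² = (-41 + 0²)² = (-41 + 0)² = (-41)² = 1681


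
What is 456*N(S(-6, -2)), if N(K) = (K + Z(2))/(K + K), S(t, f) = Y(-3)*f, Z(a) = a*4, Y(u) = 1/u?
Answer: 2964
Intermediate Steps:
Z(a) = 4*a
S(t, f) = -f/3 (S(t, f) = f/(-3) = -f/3)
N(K) = (8 + K)/(2*K) (N(K) = (K + 4*2)/(K + K) = (K + 8)/((2*K)) = (8 + K)*(1/(2*K)) = (8 + K)/(2*K))
456*N(S(-6, -2)) = 456*((8 - 1/3*(-2))/(2*((-1/3*(-2))))) = 456*((8 + 2/3)/(2*(2/3))) = 456*((1/2)*(3/2)*(26/3)) = 456*(13/2) = 2964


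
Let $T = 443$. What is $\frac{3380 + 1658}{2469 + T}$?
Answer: $\frac{2519}{1456} \approx 1.7301$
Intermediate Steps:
$\frac{3380 + 1658}{2469 + T} = \frac{3380 + 1658}{2469 + 443} = \frac{5038}{2912} = 5038 \cdot \frac{1}{2912} = \frac{2519}{1456}$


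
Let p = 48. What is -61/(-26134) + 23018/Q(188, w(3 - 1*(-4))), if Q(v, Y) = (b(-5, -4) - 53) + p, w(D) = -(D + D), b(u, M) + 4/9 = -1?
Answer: -2706984085/757886 ≈ -3571.8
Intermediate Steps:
b(u, M) = -13/9 (b(u, M) = -4/9 - 1 = -13/9)
w(D) = -2*D
Q(v, Y) = -58/9 (Q(v, Y) = (-13/9 - 53) + 48 = -490/9 + 48 = -58/9)
-61/(-26134) + 23018/Q(188, w(3 - 1*(-4))) = -61/(-26134) + 23018/(-58/9) = -61*(-1/26134) + 23018*(-9/58) = 61/26134 - 103581/29 = -2706984085/757886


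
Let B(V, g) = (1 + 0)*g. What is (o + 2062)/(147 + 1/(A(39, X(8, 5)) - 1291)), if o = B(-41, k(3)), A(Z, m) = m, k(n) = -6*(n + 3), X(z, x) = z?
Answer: 1299679/94300 ≈ 13.782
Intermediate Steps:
k(n) = -18 - 6*n (k(n) = -6*(3 + n) = -18 - 6*n)
B(V, g) = g (B(V, g) = 1*g = g)
o = -36 (o = -18 - 6*3 = -18 - 18 = -36)
(o + 2062)/(147 + 1/(A(39, X(8, 5)) - 1291)) = (-36 + 2062)/(147 + 1/(8 - 1291)) = 2026/(147 + 1/(-1283)) = 2026/(147 - 1/1283) = 2026/(188600/1283) = 2026*(1283/188600) = 1299679/94300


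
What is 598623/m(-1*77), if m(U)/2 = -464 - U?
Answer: -199541/258 ≈ -773.42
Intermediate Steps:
m(U) = -928 - 2*U (m(U) = 2*(-464 - U) = -928 - 2*U)
598623/m(-1*77) = 598623/(-928 - (-2)*77) = 598623/(-928 - 2*(-77)) = 598623/(-928 + 154) = 598623/(-774) = 598623*(-1/774) = -199541/258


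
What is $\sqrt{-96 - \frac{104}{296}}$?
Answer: $\frac{i \sqrt{131905}}{37} \approx 9.8159 i$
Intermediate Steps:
$\sqrt{-96 - \frac{104}{296}} = \sqrt{-96 - \frac{13}{37}} = \sqrt{- \frac{3565}{37}} = \frac{i \sqrt{131905}}{37}$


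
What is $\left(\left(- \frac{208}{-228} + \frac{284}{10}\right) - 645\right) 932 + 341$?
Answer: $- \frac{163441787}{285} \approx -5.7348 \cdot 10^{5}$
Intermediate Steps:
$\left(\left(- \frac{208}{-228} + \frac{284}{10}\right) - 645\right) 932 + 341 = \left(\left(\left(-208\right) \left(- \frac{1}{228}\right) + 284 \cdot \frac{1}{10}\right) - 645\right) 932 + 341 = \left(\left(\frac{52}{57} + \frac{142}{5}\right) - 645\right) 932 + 341 = \left(\frac{8354}{285} - 645\right) 932 + 341 = \left(- \frac{175471}{285}\right) 932 + 341 = - \frac{163538972}{285} + 341 = - \frac{163441787}{285}$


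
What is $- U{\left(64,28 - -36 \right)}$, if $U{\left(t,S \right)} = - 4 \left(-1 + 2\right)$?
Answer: $4$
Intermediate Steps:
$U{\left(t,S \right)} = -4$ ($U{\left(t,S \right)} = \left(-4\right) 1 = -4$)
$- U{\left(64,28 - -36 \right)} = \left(-1\right) \left(-4\right) = 4$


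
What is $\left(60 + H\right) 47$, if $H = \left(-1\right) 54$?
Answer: $282$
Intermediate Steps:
$H = -54$
$\left(60 + H\right) 47 = \left(60 - 54\right) 47 = 6 \cdot 47 = 282$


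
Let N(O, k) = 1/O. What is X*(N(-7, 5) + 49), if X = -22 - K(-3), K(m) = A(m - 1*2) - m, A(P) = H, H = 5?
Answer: -10260/7 ≈ -1465.7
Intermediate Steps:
A(P) = 5
K(m) = 5 - m
X = -30 (X = -22 - (5 - 1*(-3)) = -22 - (5 + 3) = -22 - 1*8 = -22 - 8 = -30)
X*(N(-7, 5) + 49) = -30*(1/(-7) + 49) = -30*(-⅐ + 49) = -30*342/7 = -10260/7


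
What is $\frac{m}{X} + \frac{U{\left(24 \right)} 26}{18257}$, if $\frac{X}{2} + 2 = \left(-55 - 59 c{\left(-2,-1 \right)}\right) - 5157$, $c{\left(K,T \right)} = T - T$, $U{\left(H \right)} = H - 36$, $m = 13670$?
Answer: $- \frac{126413363}{95191998} \approx -1.328$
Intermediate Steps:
$U{\left(H \right)} = -36 + H$
$c{\left(K,T \right)} = 0$
$X = -10428$ ($X = -4 + 2 \left(\left(-55 - 0\right) - 5157\right) = -4 + 2 \left(\left(-55 + 0\right) - 5157\right) = -4 + 2 \left(-55 - 5157\right) = -4 + 2 \left(-5212\right) = -4 - 10424 = -10428$)
$\frac{m}{X} + \frac{U{\left(24 \right)} 26}{18257} = \frac{13670}{-10428} + \frac{\left(-36 + 24\right) 26}{18257} = 13670 \left(- \frac{1}{10428}\right) + \left(-12\right) 26 \cdot \frac{1}{18257} = - \frac{6835}{5214} - \frac{312}{18257} = - \frac{126413363}{95191998}$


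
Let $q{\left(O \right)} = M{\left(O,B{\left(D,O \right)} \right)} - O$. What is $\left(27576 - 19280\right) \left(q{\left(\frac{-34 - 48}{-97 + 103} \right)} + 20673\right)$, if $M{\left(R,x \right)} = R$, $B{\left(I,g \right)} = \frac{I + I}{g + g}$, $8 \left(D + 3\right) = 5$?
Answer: $171503208$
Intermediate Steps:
$D = - \frac{19}{8}$ ($D = -3 + \frac{1}{8} \cdot 5 = -3 + \frac{5}{8} = - \frac{19}{8} \approx -2.375$)
$B{\left(I,g \right)} = \frac{I}{g}$ ($B{\left(I,g \right)} = \frac{2 I}{2 g} = 2 I \frac{1}{2 g} = \frac{I}{g}$)
$q{\left(O \right)} = 0$ ($q{\left(O \right)} = O - O = 0$)
$\left(27576 - 19280\right) \left(q{\left(\frac{-34 - 48}{-97 + 103} \right)} + 20673\right) = \left(27576 - 19280\right) \left(0 + 20673\right) = 8296 \cdot 20673 = 171503208$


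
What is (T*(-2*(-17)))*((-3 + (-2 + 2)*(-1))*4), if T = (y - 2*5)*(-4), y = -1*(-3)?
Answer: -11424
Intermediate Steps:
y = 3
T = 28 (T = (3 - 2*5)*(-4) = (3 - 10)*(-4) = -7*(-4) = 28)
(T*(-2*(-17)))*((-3 + (-2 + 2)*(-1))*4) = (28*(-2*(-17)))*((-3 + (-2 + 2)*(-1))*4) = (28*34)*((-3 + 0*(-1))*4) = 952*((-3 + 0)*4) = 952*(-3*4) = 952*(-12) = -11424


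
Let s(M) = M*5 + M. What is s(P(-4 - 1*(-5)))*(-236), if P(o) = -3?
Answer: 4248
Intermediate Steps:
s(M) = 6*M (s(M) = 5*M + M = 6*M)
s(P(-4 - 1*(-5)))*(-236) = (6*(-3))*(-236) = -18*(-236) = 4248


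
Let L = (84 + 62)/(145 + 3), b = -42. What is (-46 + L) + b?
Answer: -6439/74 ≈ -87.014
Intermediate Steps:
L = 73/74 (L = 146/148 = 146*(1/148) = 73/74 ≈ 0.98649)
(-46 + L) + b = (-46 + 73/74) - 42 = -3331/74 - 42 = -6439/74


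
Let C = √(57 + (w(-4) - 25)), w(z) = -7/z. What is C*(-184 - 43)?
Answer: -681*√15/2 ≈ -1318.8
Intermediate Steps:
C = 3*√15/2 (C = √(57 + (-7/(-4) - 25)) = √(57 + (-7*(-¼) - 25)) = √(57 + (7/4 - 25)) = √(57 - 93/4) = √(135/4) = 3*√15/2 ≈ 5.8095)
C*(-184 - 43) = (3*√15/2)*(-184 - 43) = (3*√15/2)*(-227) = -681*√15/2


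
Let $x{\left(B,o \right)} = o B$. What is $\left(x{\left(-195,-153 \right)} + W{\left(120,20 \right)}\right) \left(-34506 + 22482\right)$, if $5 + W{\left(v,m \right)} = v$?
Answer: $-360118800$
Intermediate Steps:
$W{\left(v,m \right)} = -5 + v$
$x{\left(B,o \right)} = B o$
$\left(x{\left(-195,-153 \right)} + W{\left(120,20 \right)}\right) \left(-34506 + 22482\right) = \left(\left(-195\right) \left(-153\right) + \left(-5 + 120\right)\right) \left(-34506 + 22482\right) = \left(29835 + 115\right) \left(-12024\right) = 29950 \left(-12024\right) = -360118800$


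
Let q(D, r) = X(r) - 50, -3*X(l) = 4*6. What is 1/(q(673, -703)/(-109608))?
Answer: 54804/29 ≈ 1889.8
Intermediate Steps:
X(l) = -8 (X(l) = -4*6/3 = -⅓*24 = -8)
q(D, r) = -58 (q(D, r) = -8 - 50 = -58)
1/(q(673, -703)/(-109608)) = 1/(-58/(-109608)) = 1/(-58*(-1/109608)) = 1/(29/54804) = 54804/29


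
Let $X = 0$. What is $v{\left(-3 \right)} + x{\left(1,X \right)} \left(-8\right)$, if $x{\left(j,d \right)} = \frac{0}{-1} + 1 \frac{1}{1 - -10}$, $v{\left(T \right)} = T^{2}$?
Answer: $\frac{91}{11} \approx 8.2727$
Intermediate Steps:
$x{\left(j,d \right)} = \frac{1}{11}$ ($x{\left(j,d \right)} = 0 \left(-1\right) + 1 \frac{1}{1 + 10} = 0 + 1 \cdot \frac{1}{11} = 0 + \frac{1}{11} = \frac{1}{11}$)
$v{\left(-3 \right)} + x{\left(1,X \right)} \left(-8\right) = \left(-3\right)^{2} + \frac{1}{11} \left(-8\right) = 9 - \frac{8}{11} = \frac{91}{11}$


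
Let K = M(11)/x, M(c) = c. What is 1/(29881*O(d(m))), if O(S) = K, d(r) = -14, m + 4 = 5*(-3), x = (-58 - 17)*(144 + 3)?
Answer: -11025/328691 ≈ -0.033542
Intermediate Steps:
x = -11025 (x = -75*147 = -11025)
m = -19 (m = -4 + 5*(-3) = -4 - 15 = -19)
K = -11/11025 (K = 11/(-11025) = 11*(-1/11025) = -11/11025 ≈ -0.00099773)
O(S) = -11/11025
1/(29881*O(d(m))) = 1/(29881*(-11/11025)) = (1/29881)*(-11025/11) = -11025/328691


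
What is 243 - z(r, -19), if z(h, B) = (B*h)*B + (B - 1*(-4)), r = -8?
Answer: 3146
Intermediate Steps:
z(h, B) = 4 + B + h*B² (z(h, B) = h*B² + (B + 4) = h*B² + (4 + B) = 4 + B + h*B²)
243 - z(r, -19) = 243 - (4 - 19 - 8*(-19)²) = 243 - (4 - 19 - 8*361) = 243 - (4 - 19 - 2888) = 243 - 1*(-2903) = 243 + 2903 = 3146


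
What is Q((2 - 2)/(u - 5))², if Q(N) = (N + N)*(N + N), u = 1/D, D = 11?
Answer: 0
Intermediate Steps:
u = 1/11 ≈ 0.090909
Q(N) = 4*N² (Q(N) = (2*N)*(2*N) = 4*N²)
Q((2 - 2)/(u - 5))² = (4*((2 - 2)/(1/11 - 5))²)² = (4*(0/(-54/11))²)² = (4*(0*(-11/54))²)² = (4*0²)² = (4*0)² = 0² = 0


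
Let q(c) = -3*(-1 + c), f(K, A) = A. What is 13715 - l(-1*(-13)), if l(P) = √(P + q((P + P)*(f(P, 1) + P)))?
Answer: 13715 - 2*I*√269 ≈ 13715.0 - 32.802*I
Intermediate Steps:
q(c) = 3 - 3*c
l(P) = √(3 + P - 6*P*(1 + P)) (l(P) = √(P + (3 - 3*(P + P)*(1 + P))) = √(P + (3 - 3*2*P*(1 + P))) = √(P + (3 - 6*P*(1 + P))) = √(3 + P - 6*P*(1 + P)))
13715 - l(-1*(-13)) = 13715 - √(3 - 1*(-13) - 6*(-1*(-13))*(1 - 1*(-13))) = 13715 - √(3 + 13 - 6*13*(1 + 13)) = 13715 - √(3 + 13 - 6*13*14) = 13715 - √(3 + 13 - 1092) = 13715 - √(-1076) = 13715 - 2*I*√269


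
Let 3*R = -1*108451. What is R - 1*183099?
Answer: -657748/3 ≈ -2.1925e+5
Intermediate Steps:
R = -108451/3 (R = (-1*108451)/3 = (⅓)*(-108451) = -108451/3 ≈ -36150.)
R - 1*183099 = -108451/3 - 1*183099 = -108451/3 - 183099 = -657748/3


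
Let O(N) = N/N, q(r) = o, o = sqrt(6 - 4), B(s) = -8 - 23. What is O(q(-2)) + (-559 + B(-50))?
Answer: -589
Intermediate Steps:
B(s) = -31
o = sqrt(2) ≈ 1.4142
q(r) = sqrt(2)
O(N) = 1
O(q(-2)) + (-559 + B(-50)) = 1 + (-559 - 31) = 1 - 590 = -589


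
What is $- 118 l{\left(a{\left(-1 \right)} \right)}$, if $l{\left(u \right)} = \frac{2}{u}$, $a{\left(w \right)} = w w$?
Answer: $-236$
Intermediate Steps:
$a{\left(w \right)} = w^{2}$
$- 118 l{\left(a{\left(-1 \right)} \right)} = - 118 \frac{2}{\left(-1\right)^{2}} = - 118 \cdot \frac{2}{1} = - 118 \cdot 2 \cdot 1 = \left(-118\right) 2 = -236$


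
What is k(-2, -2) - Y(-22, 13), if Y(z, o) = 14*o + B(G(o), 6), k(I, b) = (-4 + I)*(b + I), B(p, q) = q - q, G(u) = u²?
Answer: -158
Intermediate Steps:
B(p, q) = 0
k(I, b) = (-4 + I)*(I + b)
Y(z, o) = 14*o (Y(z, o) = 14*o + 0 = 14*o)
k(-2, -2) - Y(-22, 13) = ((-2)² - 4*(-2) - 4*(-2) - 2*(-2)) - 14*13 = (4 + 8 + 8 + 4) - 1*182 = 24 - 182 = -158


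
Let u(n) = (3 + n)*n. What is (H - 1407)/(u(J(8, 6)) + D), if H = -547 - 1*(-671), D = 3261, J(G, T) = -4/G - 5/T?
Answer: -11547/29329 ≈ -0.39371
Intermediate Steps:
J(G, T) = -5/T - 4/G
u(n) = n*(3 + n)
H = 124 (H = -547 + 671 = 124)
(H - 1407)/(u(J(8, 6)) + D) = (124 - 1407)/((-5/6 - 4/8)*(3 + (-5/6 - 4/8)) + 3261) = -1283/((-5*1/6 - 4*1/8)*(3 + (-5*1/6 - 4*1/8)) + 3261) = -1283/((-5/6 - 1/2)*(3 + (-5/6 - 1/2)) + 3261) = -1283/(-4*(3 - 4/3)/3 + 3261) = -1283/(-4/3*5/3 + 3261) = -1283/(-20/9 + 3261) = -1283/29329/9 = -1283*9/29329 = -11547/29329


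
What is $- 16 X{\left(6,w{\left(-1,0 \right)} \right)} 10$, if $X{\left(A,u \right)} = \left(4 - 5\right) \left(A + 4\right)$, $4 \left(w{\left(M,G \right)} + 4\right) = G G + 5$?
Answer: $1600$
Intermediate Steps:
$w{\left(M,G \right)} = - \frac{11}{4} + \frac{G^{2}}{4}$ ($w{\left(M,G \right)} = -4 + \frac{G G + 5}{4} = -4 + \frac{G^{2} + 5}{4} = -4 + \frac{5 + G^{2}}{4} = -4 + \left(\frac{5}{4} + \frac{G^{2}}{4}\right) = - \frac{11}{4} + \frac{G^{2}}{4}$)
$X{\left(A,u \right)} = -4 - A$ ($X{\left(A,u \right)} = - (4 + A) = -4 - A$)
$- 16 X{\left(6,w{\left(-1,0 \right)} \right)} 10 = - 16 \left(-4 - 6\right) 10 = \left(-16\right) \left(-10\right) 10 = 160 \cdot 10 = 1600$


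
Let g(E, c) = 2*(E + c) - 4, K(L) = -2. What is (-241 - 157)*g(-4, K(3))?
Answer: 6368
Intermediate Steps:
g(E, c) = -4 + 2*E + 2*c (g(E, c) = (2*E + 2*c) - 4 = -4 + 2*E + 2*c)
(-241 - 157)*g(-4, K(3)) = (-241 - 157)*(-4 + 2*(-4) + 2*(-2)) = -398*(-4 - 8 - 4) = -398*(-16) = 6368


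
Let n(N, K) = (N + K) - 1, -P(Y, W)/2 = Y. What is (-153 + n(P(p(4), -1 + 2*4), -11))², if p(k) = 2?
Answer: 28561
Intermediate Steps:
P(Y, W) = -2*Y
n(N, K) = -1 + K + N (n(N, K) = (K + N) - 1 = -1 + K + N)
(-153 + n(P(p(4), -1 + 2*4), -11))² = (-153 + (-1 - 11 - 2*2))² = (-153 + (-1 - 11 - 4))² = (-153 - 16)² = (-169)² = 28561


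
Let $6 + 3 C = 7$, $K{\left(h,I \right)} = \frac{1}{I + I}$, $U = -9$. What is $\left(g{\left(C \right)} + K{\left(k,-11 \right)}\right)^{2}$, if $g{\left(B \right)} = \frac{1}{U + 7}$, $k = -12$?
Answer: $\frac{36}{121} \approx 0.29752$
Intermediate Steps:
$K{\left(h,I \right)} = \frac{1}{2 I}$
$C = \frac{1}{3}$ ($C = -2 + \frac{1}{3} \cdot 7 = -2 + \frac{7}{3} = \frac{1}{3} \approx 0.33333$)
$g{\left(B \right)} = - \frac{1}{2}$ ($g{\left(B \right)} = \frac{1}{-9 + 7} = \frac{1}{-2} = - \frac{1}{2}$)
$\left(g{\left(C \right)} + K{\left(k,-11 \right)}\right)^{2} = \left(- \frac{1}{2} + \frac{1}{2 \left(-11\right)}\right)^{2} = \left(- \frac{1}{2} + \frac{1}{2} \left(- \frac{1}{11}\right)\right)^{2} = \left(- \frac{1}{2} - \frac{1}{22}\right)^{2} = \left(- \frac{6}{11}\right)^{2} = \frac{36}{121}$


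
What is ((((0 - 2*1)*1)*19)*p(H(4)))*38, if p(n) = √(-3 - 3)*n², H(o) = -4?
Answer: -23104*I*√6 ≈ -56593.0*I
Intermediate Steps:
p(n) = I*√6*n² (p(n) = √(-6)*n² = (I*√6)*n² = I*√6*n²)
((((0 - 2*1)*1)*19)*p(H(4)))*38 = ((((0 - 2*1)*1)*19)*(I*√6*(-4)²))*38 = ((((0 - 2)*1)*19)*(I*√6*16))*38 = ((-2*1*19)*(16*I*√6))*38 = ((-2*19)*(16*I*√6))*38 = -608*I*√6*38 = -23104*I*√6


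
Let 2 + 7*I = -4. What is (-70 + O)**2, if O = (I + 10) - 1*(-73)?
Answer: 7225/49 ≈ 147.45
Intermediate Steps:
I = -6/7 (I = -2/7 + (1/7)*(-4) = -2/7 - 4/7 = -6/7 ≈ -0.85714)
O = 575/7 (O = (-6/7 + 10) - 1*(-73) = 64/7 + 73 = 575/7 ≈ 82.143)
(-70 + O)**2 = (-70 + 575/7)**2 = (85/7)**2 = 7225/49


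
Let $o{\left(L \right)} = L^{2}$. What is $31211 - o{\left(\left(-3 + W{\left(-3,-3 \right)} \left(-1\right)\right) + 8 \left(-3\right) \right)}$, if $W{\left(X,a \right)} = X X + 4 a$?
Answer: $30635$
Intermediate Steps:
$W{\left(X,a \right)} = X^{2} + 4 a$
$31211 - o{\left(\left(-3 + W{\left(-3,-3 \right)} \left(-1\right)\right) + 8 \left(-3\right) \right)} = 31211 - \left(\left(-3 + \left(\left(-3\right)^{2} + 4 \left(-3\right)\right) \left(-1\right)\right) + 8 \left(-3\right)\right)^{2} = 31211 - \left(\left(-3 + \left(9 - 12\right) \left(-1\right)\right) - 24\right)^{2} = 31211 - \left(\left(-3 - -3\right) - 24\right)^{2} = 31211 - \left(\left(-3 + 3\right) - 24\right)^{2} = 31211 - \left(0 - 24\right)^{2} = 31211 - \left(-24\right)^{2} = 31211 - 576 = 30635$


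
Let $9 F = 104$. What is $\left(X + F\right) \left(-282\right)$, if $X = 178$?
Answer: $- \frac{160364}{3} \approx -53455.0$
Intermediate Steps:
$F = \frac{104}{9}$ ($F = \frac{1}{9} \cdot 104 = \frac{104}{9} \approx 11.556$)
$\left(X + F\right) \left(-282\right) = \left(178 + \frac{104}{9}\right) \left(-282\right) = \frac{1706}{9} \left(-282\right) = - \frac{160364}{3}$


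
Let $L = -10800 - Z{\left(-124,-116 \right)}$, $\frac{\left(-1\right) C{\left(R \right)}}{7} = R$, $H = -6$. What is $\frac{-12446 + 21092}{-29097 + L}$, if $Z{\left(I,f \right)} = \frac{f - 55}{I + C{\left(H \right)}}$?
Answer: $- \frac{1804}{8325} \approx -0.2167$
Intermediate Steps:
$C{\left(R \right)} = - 7 R$
$Z{\left(I,f \right)} = \frac{-55 + f}{42 + I}$ ($Z{\left(I,f \right)} = \frac{f - 55}{I - -42} = \frac{-55 + f}{I + 42} = \frac{-55 + f}{42 + I}$)
$L = - \frac{885771}{82}$ ($L = -10800 - \frac{-55 - 116}{42 - 124} = -10800 - \frac{1}{-82} \left(-171\right) = -10800 - \left(- \frac{1}{82}\right) \left(-171\right) = -10800 - \frac{171}{82} = - \frac{885771}{82} \approx -10802.0$)
$\frac{-12446 + 21092}{-29097 + L} = \frac{-12446 + 21092}{-29097 - \frac{885771}{82}} = \frac{8646}{- \frac{3271725}{82}} = 8646 \left(- \frac{82}{3271725}\right) = - \frac{1804}{8325}$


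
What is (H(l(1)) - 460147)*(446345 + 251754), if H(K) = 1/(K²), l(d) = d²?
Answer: -321227462454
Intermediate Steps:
H(K) = K⁻²
(H(l(1)) - 460147)*(446345 + 251754) = ((1²)⁻² - 460147)*(446345 + 251754) = (1⁻² - 460147)*698099 = (1 - 460147)*698099 = -460146*698099 = -321227462454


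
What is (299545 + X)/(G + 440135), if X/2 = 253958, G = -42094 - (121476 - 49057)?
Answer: 807461/325622 ≈ 2.4797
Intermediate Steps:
G = -114513 (G = -42094 - 1*72419 = -42094 - 72419 = -114513)
X = 507916 (X = 2*253958 = 507916)
(299545 + X)/(G + 440135) = (299545 + 507916)/(-114513 + 440135) = 807461/325622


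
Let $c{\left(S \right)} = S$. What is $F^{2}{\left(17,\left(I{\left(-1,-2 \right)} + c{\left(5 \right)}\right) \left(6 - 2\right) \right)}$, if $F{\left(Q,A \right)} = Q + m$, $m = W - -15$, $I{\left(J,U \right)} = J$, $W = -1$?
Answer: $961$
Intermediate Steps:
$m = 14$ ($m = -1 - -15 = -1 + 15 = 14$)
$F{\left(Q,A \right)} = 14 + Q$ ($F{\left(Q,A \right)} = Q + 14 = 14 + Q$)
$F^{2}{\left(17,\left(I{\left(-1,-2 \right)} + c{\left(5 \right)}\right) \left(6 - 2\right) \right)} = \left(14 + 17\right)^{2} = 31^{2} = 961$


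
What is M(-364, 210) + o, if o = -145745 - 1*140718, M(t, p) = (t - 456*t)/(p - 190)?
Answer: -278182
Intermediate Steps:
M(t, p) = -455*t/(-190 + p) (M(t, p) = (-455*t)/(-190 + p) = -455*t/(-190 + p))
o = -286463 (o = -145745 - 140718 = -286463)
M(-364, 210) + o = -455*(-364)/(-190 + 210) - 286463 = -455*(-364)/20 - 286463 = -455*(-364)*1/20 - 286463 = 8281 - 286463 = -278182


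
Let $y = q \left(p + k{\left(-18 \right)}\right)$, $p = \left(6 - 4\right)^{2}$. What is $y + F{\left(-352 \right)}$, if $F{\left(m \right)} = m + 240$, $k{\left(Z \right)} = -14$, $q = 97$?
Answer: $-1082$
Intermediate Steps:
$p = 4$ ($p = 2^{2} = 4$)
$F{\left(m \right)} = 240 + m$
$y = -970$ ($y = 97 \left(4 - 14\right) = 97 \left(-10\right) = -970$)
$y + F{\left(-352 \right)} = -970 + \left(240 - 352\right) = -970 - 112 = -1082$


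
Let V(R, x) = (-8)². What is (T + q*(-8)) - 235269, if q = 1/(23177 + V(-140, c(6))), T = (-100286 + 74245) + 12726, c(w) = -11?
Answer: -5777340752/23241 ≈ -2.4858e+5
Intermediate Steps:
T = -13315 (T = -26041 + 12726 = -13315)
V(R, x) = 64
q = 1/23241 (q = 1/(23177 + 64) = 1/23241 ≈ 4.3027e-5)
(T + q*(-8)) - 235269 = (-13315 + (1/23241)*(-8)) - 235269 = (-13315 - 8/23241) - 235269 = -309453923/23241 - 235269 = -5777340752/23241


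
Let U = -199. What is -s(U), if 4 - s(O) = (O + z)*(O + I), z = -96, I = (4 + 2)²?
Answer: 48081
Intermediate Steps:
I = 36 (I = 6² = 36)
s(O) = 4 - (-96 + O)*(36 + O) (s(O) = 4 - (O - 96)*(O + 36) = 4 - (-96 + O)*(36 + O))
-s(U) = -(3460 - 1*(-199)² + 60*(-199)) = -(3460 - 1*39601 - 11940) = -(3460 - 39601 - 11940) = -1*(-48081) = 48081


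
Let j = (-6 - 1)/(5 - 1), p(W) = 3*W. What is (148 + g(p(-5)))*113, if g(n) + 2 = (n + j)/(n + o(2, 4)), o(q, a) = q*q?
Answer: 733483/44 ≈ 16670.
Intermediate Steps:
o(q, a) = q²
j = -7/4 ≈ -1.7500
g(n) = -2 + (-7/4 + n)/(4 + n) (g(n) = -2 + (n - 7/4)/(n + 2²) = -2 + (-7/4 + n)/(n + 4) = -2 + (-7/4 + n)/(4 + n))
(148 + g(p(-5)))*113 = (148 + (-39/4 - 3*(-5))/(4 + 3*(-5)))*113 = (148 + (-39/4 - 1*(-15))/(4 - 15))*113 = (148 + (-39/4 + 15)/(-11))*113 = (148 - 1/11*21/4)*113 = (148 - 21/44)*113 = (6491/44)*113 = 733483/44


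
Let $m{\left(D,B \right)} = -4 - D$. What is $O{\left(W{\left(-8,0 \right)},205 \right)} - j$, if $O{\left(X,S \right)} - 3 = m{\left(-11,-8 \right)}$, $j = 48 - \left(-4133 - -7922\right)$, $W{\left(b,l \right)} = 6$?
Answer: $3751$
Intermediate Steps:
$j = -3741$ ($j = 48 - \left(-4133 + 7922\right) = 48 - 3789 = -3741$)
$O{\left(X,S \right)} = 10$ ($O{\left(X,S \right)} = 3 - -7 = 3 + \left(-4 + 11\right) = 3 + 7 = 10$)
$O{\left(W{\left(-8,0 \right)},205 \right)} - j = 10 - -3741 = 10 + 3741 = 3751$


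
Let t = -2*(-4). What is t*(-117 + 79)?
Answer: -304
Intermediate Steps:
t = 8
t*(-117 + 79) = 8*(-117 + 79) = 8*(-38) = -304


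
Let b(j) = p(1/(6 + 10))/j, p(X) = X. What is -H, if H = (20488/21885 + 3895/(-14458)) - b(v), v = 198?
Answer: -111341234957/167066238240 ≈ -0.66645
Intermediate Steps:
b(j) = 1/(16*j) (b(j) = 1/((6 + 10)*j) = 1/(16*j))
H = 111341234957/167066238240 (H = (20488/21885 + 3895/(-14458)) - 1/(16*198) = (20488*(1/21885) + 3895*(-1/14458)) - 1/(16*198) = (20488/21885 - 3895/14458) - 1*1/3168 = 210973429/316413330 - 1/3168 = 111341234957/167066238240 ≈ 0.66645)
-H = -1*111341234957/167066238240 = -111341234957/167066238240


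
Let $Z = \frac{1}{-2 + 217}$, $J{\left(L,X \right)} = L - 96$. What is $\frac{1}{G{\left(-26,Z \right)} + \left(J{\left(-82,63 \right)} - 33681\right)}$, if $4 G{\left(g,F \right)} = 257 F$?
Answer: $- \frac{860}{29118483} \approx -2.9535 \cdot 10^{-5}$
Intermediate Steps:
$J{\left(L,X \right)} = -96 + L$
$Z = \frac{1}{215} \approx 0.0046512$
$G{\left(g,F \right)} = \frac{257 F}{4}$
$\frac{1}{G{\left(-26,Z \right)} + \left(J{\left(-82,63 \right)} - 33681\right)} = \frac{1}{\frac{257}{4} \cdot \frac{1}{215} - 33859} = \frac{1}{\frac{257}{860} - 33859} = \frac{1}{- \frac{29118483}{860}} = - \frac{860}{29118483}$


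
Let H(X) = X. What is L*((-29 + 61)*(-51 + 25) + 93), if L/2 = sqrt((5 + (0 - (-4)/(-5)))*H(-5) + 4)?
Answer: -1478*I*sqrt(17) ≈ -6094.0*I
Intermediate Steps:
L = 2*I*sqrt(17) (L = 2*sqrt((5 + (0 - (-4)/(-5)))*(-5) + 4) = 2*sqrt((5 + (0 - (-4)*(-1)/5))*(-5) + 4) = 2*sqrt((5 + (0 - 1*4/5))*(-5) + 4) = 2*sqrt((5 + (0 - 4/5))*(-5) + 4) = 2*sqrt((5 - 4/5)*(-5) + 4) = 2*sqrt((21/5)*(-5) + 4) = 2*sqrt(-21 + 4) = 2*sqrt(-17) = 2*(I*sqrt(17)) = 2*I*sqrt(17) ≈ 8.2462*I)
L*((-29 + 61)*(-51 + 25) + 93) = (2*I*sqrt(17))*((-29 + 61)*(-51 + 25) + 93) = (2*I*sqrt(17))*(32*(-26) + 93) = (2*I*sqrt(17))*(-832 + 93) = (2*I*sqrt(17))*(-739) = -1478*I*sqrt(17)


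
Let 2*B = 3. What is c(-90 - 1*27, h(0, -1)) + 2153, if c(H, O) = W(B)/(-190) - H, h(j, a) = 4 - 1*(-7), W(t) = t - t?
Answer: 2270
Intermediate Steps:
B = 3/2 (B = (½)*3 = 3/2 ≈ 1.5000)
W(t) = 0
h(j, a) = 11 (h(j, a) = 4 + 7 = 11)
c(H, O) = -H (c(H, O) = 0/(-190) - H = 0*(-1/190) - H = 0 - H = -H)
c(-90 - 1*27, h(0, -1)) + 2153 = -(-90 - 1*27) + 2153 = -(-90 - 27) + 2153 = -1*(-117) + 2153 = 117 + 2153 = 2270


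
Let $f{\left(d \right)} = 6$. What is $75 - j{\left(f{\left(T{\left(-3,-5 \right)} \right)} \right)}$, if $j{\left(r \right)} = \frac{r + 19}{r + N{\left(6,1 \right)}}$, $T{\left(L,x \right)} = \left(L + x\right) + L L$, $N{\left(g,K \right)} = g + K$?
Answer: $\frac{950}{13} \approx 73.077$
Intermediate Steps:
$N{\left(g,K \right)} = K + g$
$T{\left(L,x \right)} = L + x + L^{2}$ ($T{\left(L,x \right)} = \left(L + x\right) + L^{2} = L + x + L^{2}$)
$j{\left(r \right)} = \frac{19 + r}{7 + r}$ ($j{\left(r \right)} = \frac{r + 19}{r + \left(1 + 6\right)} = \frac{19 + r}{r + 7} = \frac{19 + r}{7 + r}$)
$75 - j{\left(f{\left(T{\left(-3,-5 \right)} \right)} \right)} = 75 - \frac{19 + 6}{7 + 6} = 75 - \frac{1}{13} \cdot 25 = 75 - \frac{25}{13} = \frac{950}{13}$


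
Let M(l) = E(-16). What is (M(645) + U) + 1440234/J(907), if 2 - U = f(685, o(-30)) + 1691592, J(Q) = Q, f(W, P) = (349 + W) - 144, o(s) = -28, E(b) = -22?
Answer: -1533659080/907 ≈ -1.6909e+6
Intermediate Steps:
f(W, P) = 205 + W
M(l) = -22
U = -1692480 (U = 2 - ((205 + 685) + 1691592) = 2 - (890 + 1691592) = 2 - 1*1692482 = 2 - 1692482 = -1692480)
(M(645) + U) + 1440234/J(907) = (-22 - 1692480) + 1440234/907 = -1692502 + 1440234*(1/907) = -1692502 + 1440234/907 = -1533659080/907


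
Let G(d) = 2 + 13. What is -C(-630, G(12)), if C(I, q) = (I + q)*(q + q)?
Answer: 18450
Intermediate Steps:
G(d) = 15
C(I, q) = 2*q*(I + q) (C(I, q) = (I + q)*(2*q) = 2*q*(I + q))
-C(-630, G(12)) = -2*15*(-630 + 15) = -2*15*(-615) = -1*(-18450) = 18450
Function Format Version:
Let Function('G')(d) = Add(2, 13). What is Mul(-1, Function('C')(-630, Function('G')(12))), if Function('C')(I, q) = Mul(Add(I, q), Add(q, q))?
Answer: 18450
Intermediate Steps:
Function('G')(d) = 15
Function('C')(I, q) = Mul(2, q, Add(I, q)) (Function('C')(I, q) = Mul(Add(I, q), Mul(2, q)) = Mul(2, q, Add(I, q)))
Mul(-1, Function('C')(-630, Function('G')(12))) = Mul(-1, Mul(2, 15, Add(-630, 15))) = Mul(-1, Mul(2, 15, -615)) = Mul(-1, -18450) = 18450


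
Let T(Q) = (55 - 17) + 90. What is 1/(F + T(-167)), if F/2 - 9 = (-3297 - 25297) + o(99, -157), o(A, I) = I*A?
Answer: -1/88128 ≈ -1.1347e-5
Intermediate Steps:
o(A, I) = A*I
T(Q) = 128 (T(Q) = 38 + 90 = 128)
F = -88256 (F = 18 + 2*((-3297 - 25297) + 99*(-157)) = 18 + 2*(-28594 - 15543) = 18 + 2*(-44137) = 18 - 88274 = -88256)
1/(F + T(-167)) = 1/(-88256 + 128) = 1/(-88128) = -1/88128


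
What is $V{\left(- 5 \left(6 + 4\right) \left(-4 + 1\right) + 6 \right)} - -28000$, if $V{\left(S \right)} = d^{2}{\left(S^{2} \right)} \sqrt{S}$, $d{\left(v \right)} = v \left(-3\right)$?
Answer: $28000 + 10660336128 \sqrt{39} \approx 6.6574 \cdot 10^{10}$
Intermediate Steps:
$d{\left(v \right)} = - 3 v$
$V{\left(S \right)} = 9 S^{\frac{9}{2}}$ ($V{\left(S \right)} = \left(- 3 S^{2}\right)^{2} \sqrt{S} = 9 S^{4} \sqrt{S} = 9 S^{\frac{9}{2}}$)
$V{\left(- 5 \left(6 + 4\right) \left(-4 + 1\right) + 6 \right)} - -28000 = 9 \left(- 5 \left(6 + 4\right) \left(-4 + 1\right) + 6\right)^{\frac{9}{2}} - -28000 = 9 \left(- 5 \cdot 10 \left(-3\right) + 6\right)^{\frac{9}{2}} + 28000 = 9 \left(\left(-5\right) \left(-30\right) + 6\right)^{\frac{9}{2}} + 28000 = 9 \left(150 + 6\right)^{\frac{9}{2}} + 28000 = 9 \cdot 156^{\frac{9}{2}} + 28000 = 9 \cdot 1184481792 \sqrt{39} + 28000 = 10660336128 \sqrt{39} + 28000 = 28000 + 10660336128 \sqrt{39}$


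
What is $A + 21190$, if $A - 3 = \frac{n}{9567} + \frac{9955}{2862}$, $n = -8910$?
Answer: $\frac{64483339843}{3042306} \approx 21196.0$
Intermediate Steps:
$A = \frac{16875703}{3042306}$ ($A = 3 + \left(- \frac{8910}{9567} + \frac{9955}{2862}\right) = 3 + \left(\left(-8910\right) \frac{1}{9567} + 9955 \cdot \frac{1}{2862}\right) = 3 + \left(- \frac{990}{1063} + \frac{9955}{2862}\right) = 3 + \frac{7748785}{3042306} = \frac{16875703}{3042306} \approx 5.547$)
$A + 21190 = \frac{16875703}{3042306} + 21190 = \frac{64483339843}{3042306}$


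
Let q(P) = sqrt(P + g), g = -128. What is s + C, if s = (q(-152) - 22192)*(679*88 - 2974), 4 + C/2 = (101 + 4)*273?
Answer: -1259960054 + 113556*I*sqrt(70) ≈ -1.26e+9 + 9.5008e+5*I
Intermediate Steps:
q(P) = sqrt(-128 + P) (q(P) = sqrt(P - 128) = sqrt(-128 + P))
C = 57322 (C = -8 + 2*((101 + 4)*273) = -8 + 2*(105*273) = -8 + 2*28665 = -8 + 57330 = 57322)
s = -1260017376 + 113556*I*sqrt(70) (s = (sqrt(-128 - 152) - 22192)*(679*88 - 2974) = (sqrt(-280) - 22192)*(59752 - 2974) = (2*I*sqrt(70) - 22192)*56778 = (-22192 + 2*I*sqrt(70))*56778 = -1260017376 + 113556*I*sqrt(70) ≈ -1.26e+9 + 9.5008e+5*I)
s + C = (-1260017376 + 113556*I*sqrt(70)) + 57322 = -1259960054 + 113556*I*sqrt(70)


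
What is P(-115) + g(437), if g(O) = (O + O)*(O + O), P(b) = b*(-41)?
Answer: 768591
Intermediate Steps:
P(b) = -41*b
g(O) = 4*O**2 (g(O) = (2*O)*(2*O) = 4*O**2)
P(-115) + g(437) = -41*(-115) + 4*437**2 = 4715 + 4*190969 = 4715 + 763876 = 768591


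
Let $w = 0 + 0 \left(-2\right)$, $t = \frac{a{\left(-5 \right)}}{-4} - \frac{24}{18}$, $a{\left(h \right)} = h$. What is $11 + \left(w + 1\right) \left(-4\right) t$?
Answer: $\frac{34}{3} \approx 11.333$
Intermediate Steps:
$t = - \frac{1}{12}$ ($t = - \frac{5}{-4} - \frac{24}{18} = \left(-5\right) \left(- \frac{1}{4}\right) - \frac{4}{3} = \frac{5}{4} - \frac{4}{3} = - \frac{1}{12} \approx -0.083333$)
$w = 0$ ($w = 0 + 0 = 0$)
$11 + \left(w + 1\right) \left(-4\right) t = 11 + \left(0 + 1\right) \left(-4\right) \left(- \frac{1}{12}\right) = 11 + 1 \left(-4\right) \left(- \frac{1}{12}\right) = 11 - - \frac{1}{3} = 11 + \frac{1}{3} = \frac{34}{3}$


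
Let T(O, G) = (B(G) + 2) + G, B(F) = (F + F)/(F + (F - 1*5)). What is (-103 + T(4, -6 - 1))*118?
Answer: -240484/19 ≈ -12657.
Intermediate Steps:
B(F) = 2*F/(-5 + 2*F) (B(F) = (2*F)/(F + (F - 5)) = (2*F)/(F + (-5 + F)) = (2*F)/(-5 + 2*F) = 2*F/(-5 + 2*F))
T(O, G) = 2 + G + 2*G/(-5 + 2*G) (T(O, G) = (2*G/(-5 + 2*G) + 2) + G = (2 + 2*G/(-5 + 2*G)) + G = 2 + G + 2*G/(-5 + 2*G))
(-103 + T(4, -6 - 1))*118 = (-103 + (-10 + (-6 - 1) + 2*(-6 - 1)**2)/(-5 + 2*(-6 - 1)))*118 = (-103 + (-10 - 7 + 2*(-7)**2)/(-5 + 2*(-7)))*118 = (-103 + (-10 - 7 + 2*49)/(-5 - 14))*118 = (-103 + (-10 - 7 + 98)/(-19))*118 = (-103 - 1/19*81)*118 = (-103 - 81/19)*118 = -2038/19*118 = -240484/19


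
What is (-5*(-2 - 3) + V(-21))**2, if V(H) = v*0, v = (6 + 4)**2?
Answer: 625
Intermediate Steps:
v = 100 (v = 10**2 = 100)
V(H) = 0 (V(H) = 100*0 = 0)
(-5*(-2 - 3) + V(-21))**2 = (-5*(-2 - 3) + 0)**2 = (-5*(-5) + 0)**2 = (25 + 0)**2 = 25**2 = 625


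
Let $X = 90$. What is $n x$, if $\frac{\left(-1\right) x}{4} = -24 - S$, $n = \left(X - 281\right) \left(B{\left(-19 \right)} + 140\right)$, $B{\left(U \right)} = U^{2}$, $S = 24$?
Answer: $-18372672$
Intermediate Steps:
$n = -95691$ ($n = \left(90 - 281\right) \left(\left(-19\right)^{2} + 140\right) = - 191 \left(361 + 140\right) = \left(-191\right) 501 = -95691$)
$x = 192$ ($x = - 4 \left(-24 - 24\right) = \left(-4\right) \left(-48\right) = 192$)
$n x = \left(-95691\right) 192 = -18372672$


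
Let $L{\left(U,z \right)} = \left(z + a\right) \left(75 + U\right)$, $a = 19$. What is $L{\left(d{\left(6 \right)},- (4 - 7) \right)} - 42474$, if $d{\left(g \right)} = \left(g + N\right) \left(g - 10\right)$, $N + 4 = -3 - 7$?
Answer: $-40120$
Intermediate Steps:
$N = -14$ ($N = -4 - 10 = -14$)
$d{\left(g \right)} = \left(-14 + g\right) \left(-10 + g\right)$ ($d{\left(g \right)} = \left(g - 14\right) \left(g - 10\right) = \left(-14 + g\right) \left(-10 + g\right)$)
$L{\left(U,z \right)} = \left(19 + z\right) \left(75 + U\right)$ ($L{\left(U,z \right)} = \left(z + 19\right) \left(75 + U\right) = \left(19 + z\right) \left(75 + U\right)$)
$L{\left(d{\left(6 \right)},- (4 - 7) \right)} - 42474 = \left(1425 + 19 \left(140 + 6^{2} - 144\right) + 75 \left(- (4 - 7)\right) + \left(140 + 6^{2} - 144\right) \left(- (4 - 7)\right)\right) - 42474 = \left(1425 + 19 \left(140 + 36 - 144\right) + 75 \left(\left(-1\right) \left(-3\right)\right) + \left(140 + 36 - 144\right) \left(\left(-1\right) \left(-3\right)\right)\right) - 42474 = \left(1425 + 19 \cdot 32 + 75 \cdot 3 + 32 \cdot 3\right) - 42474 = \left(1425 + 608 + 225 + 96\right) - 42474 = 2354 - 42474 = -40120$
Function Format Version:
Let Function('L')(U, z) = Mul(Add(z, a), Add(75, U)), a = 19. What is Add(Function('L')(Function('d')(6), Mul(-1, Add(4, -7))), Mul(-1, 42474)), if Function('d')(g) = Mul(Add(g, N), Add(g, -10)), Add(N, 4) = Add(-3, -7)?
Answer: -40120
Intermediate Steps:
N = -14 (N = Add(-4, Add(-3, -7)) = Add(-4, -10) = -14)
Function('d')(g) = Mul(Add(-14, g), Add(-10, g)) (Function('d')(g) = Mul(Add(g, -14), Add(g, -10)) = Mul(Add(-14, g), Add(-10, g)))
Function('L')(U, z) = Mul(Add(19, z), Add(75, U)) (Function('L')(U, z) = Mul(Add(z, 19), Add(75, U)) = Mul(Add(19, z), Add(75, U)))
Add(Function('L')(Function('d')(6), Mul(-1, Add(4, -7))), Mul(-1, 42474)) = Add(Add(1425, Mul(19, Add(140, Pow(6, 2), Mul(-24, 6))), Mul(75, Mul(-1, Add(4, -7))), Mul(Add(140, Pow(6, 2), Mul(-24, 6)), Mul(-1, Add(4, -7)))), Mul(-1, 42474)) = Add(Add(1425, Mul(19, Add(140, 36, -144)), Mul(75, Mul(-1, -3)), Mul(Add(140, 36, -144), Mul(-1, -3))), -42474) = Add(Add(1425, Mul(19, 32), Mul(75, 3), Mul(32, 3)), -42474) = Add(Add(1425, 608, 225, 96), -42474) = Add(2354, -42474) = -40120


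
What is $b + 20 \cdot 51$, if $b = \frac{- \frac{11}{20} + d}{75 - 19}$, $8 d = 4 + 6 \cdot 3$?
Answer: $\frac{285611}{280} \approx 1020.0$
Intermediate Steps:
$d = \frac{11}{4}$ ($d = \frac{4 + 6 \cdot 3}{8} = \frac{4 + 18}{8} = \frac{1}{8} \cdot 22 = \frac{11}{4} \approx 2.75$)
$b = \frac{11}{280}$ ($b = \frac{- \frac{11}{20} + \frac{11}{4}}{75 - 19} = \frac{\left(-11\right) \frac{1}{20} + \frac{11}{4}}{56} = \left(- \frac{11}{20} + \frac{11}{4}\right) \frac{1}{56} = \frac{11}{5} \cdot \frac{1}{56} = \frac{11}{280} \approx 0.039286$)
$b + 20 \cdot 51 = \frac{11}{280} + 20 \cdot 51 = \frac{11}{280} + 1020 = \frac{285611}{280}$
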